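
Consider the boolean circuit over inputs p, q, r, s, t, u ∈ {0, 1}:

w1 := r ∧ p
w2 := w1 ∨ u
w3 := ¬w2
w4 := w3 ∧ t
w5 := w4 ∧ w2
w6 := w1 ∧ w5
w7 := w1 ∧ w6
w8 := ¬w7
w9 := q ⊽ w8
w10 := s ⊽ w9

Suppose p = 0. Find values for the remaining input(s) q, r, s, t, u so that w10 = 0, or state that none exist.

q=0, r=1, s=1, t=0, u=1

Check with p = 0 and q=0, r=1, s=1, t=0, u=1:
w1 = r ∧ p = 1 ∧ 0 = 0
w2 = w1 ∨ u = 0 ∨ 1 = 1
w3 = ¬w2 = ¬1 = 0
w4 = w3 ∧ t = 0 ∧ 0 = 0
w5 = w4 ∧ w2 = 0 ∧ 1 = 0
w6 = w1 ∧ w5 = 0 ∧ 0 = 0
w7 = w1 ∧ w6 = 0 ∧ 0 = 0
w8 = ¬w7 = ¬0 = 1
w9 = q ⊽ w8 = 0 ⊽ 1 = 0
w10 = s ⊽ w9 = 1 ⊽ 0 = 0
So w10 = 0.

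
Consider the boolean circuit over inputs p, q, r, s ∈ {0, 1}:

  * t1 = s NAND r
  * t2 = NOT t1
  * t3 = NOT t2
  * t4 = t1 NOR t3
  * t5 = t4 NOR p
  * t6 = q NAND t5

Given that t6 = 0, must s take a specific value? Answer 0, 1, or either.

either

Both values of s occur among assignments with t6 = 0:
  s=0: p=0, q=1, r=0, s=0
  s=1: p=0, q=1, r=0, s=1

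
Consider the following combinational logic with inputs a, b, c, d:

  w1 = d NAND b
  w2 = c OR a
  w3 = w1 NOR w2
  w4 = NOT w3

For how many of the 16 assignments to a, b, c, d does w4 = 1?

15

w4 = NOT w3 must be 1, so w3 = 0.
Enumerating the 16 input combinations, 15 give w4 = 1 and 1 give w4 = 0.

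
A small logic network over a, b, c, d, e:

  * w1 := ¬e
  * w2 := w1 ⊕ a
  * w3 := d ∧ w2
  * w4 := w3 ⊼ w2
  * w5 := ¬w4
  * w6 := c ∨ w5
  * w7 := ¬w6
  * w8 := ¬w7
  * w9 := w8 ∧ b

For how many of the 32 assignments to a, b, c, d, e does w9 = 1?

w9 = w8 ∧ b must be 1, so both w8 = 1 and b = 1.
w8 = ¬w7 must be 1, so w7 = 0.
w7 = ¬w6 must be 0, so w6 = 1.
Enumerating the 32 input combinations, 10 give w9 = 1 and 22 give w9 = 0.

10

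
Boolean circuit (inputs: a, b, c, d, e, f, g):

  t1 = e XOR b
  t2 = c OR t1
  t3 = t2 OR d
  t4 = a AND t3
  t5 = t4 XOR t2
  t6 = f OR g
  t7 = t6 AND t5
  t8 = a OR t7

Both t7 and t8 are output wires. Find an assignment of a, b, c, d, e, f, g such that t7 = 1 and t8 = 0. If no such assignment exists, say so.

no solution exists

Across all 128 input combinations, none give both t7 = 1 and t8 = 0.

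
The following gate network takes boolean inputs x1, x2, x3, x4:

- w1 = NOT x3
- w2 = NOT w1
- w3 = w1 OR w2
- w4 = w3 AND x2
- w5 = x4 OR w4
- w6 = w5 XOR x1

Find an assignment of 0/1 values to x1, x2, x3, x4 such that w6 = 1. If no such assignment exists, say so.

x1=0, x2=1, x3=1, x4=1

w6 = w5 XOR x1 must be 1, so w5 and x1 differ.
Check with x1=0, x2=1, x3=1, x4=1:
w1 = NOT x3 = NOT 1 = 0
w2 = NOT w1 = NOT 0 = 1
w3 = w1 OR w2 = 0 OR 1 = 1
w4 = w3 AND x2 = 1 AND 1 = 1
w5 = x4 OR w4 = 1 OR 1 = 1
w6 = w5 XOR x1 = 1 XOR 0 = 1
So w6 = 1 as required.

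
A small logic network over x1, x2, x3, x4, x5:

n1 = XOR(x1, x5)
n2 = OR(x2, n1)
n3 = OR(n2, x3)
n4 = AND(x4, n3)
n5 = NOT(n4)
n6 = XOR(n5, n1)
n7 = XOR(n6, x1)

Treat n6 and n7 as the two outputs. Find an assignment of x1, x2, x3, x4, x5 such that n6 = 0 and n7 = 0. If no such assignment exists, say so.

Check with x1=0 x2=1 x3=1 x4=1 x5=0:
n1 = XOR(x1, x5) = XOR(0, 0) = 0
n2 = OR(x2, n1) = OR(1, 0) = 1
n3 = OR(n2, x3) = OR(1, 1) = 1
n4 = AND(x4, n3) = AND(1, 1) = 1
n5 = NOT(n4) = NOT 1 = 0
n6 = XOR(n5, n1) = XOR(0, 0) = 0
n7 = XOR(n6, x1) = XOR(0, 0) = 0
So n6 = 0 and n7 = 0.

x1=0 x2=1 x3=1 x4=1 x5=0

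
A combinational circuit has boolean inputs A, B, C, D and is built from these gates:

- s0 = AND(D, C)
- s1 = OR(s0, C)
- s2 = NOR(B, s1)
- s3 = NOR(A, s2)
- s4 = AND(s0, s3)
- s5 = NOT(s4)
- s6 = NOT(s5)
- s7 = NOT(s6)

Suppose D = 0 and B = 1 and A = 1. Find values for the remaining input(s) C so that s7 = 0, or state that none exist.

no solution exists

With D = 0 and B = 1 and A = 1 fixed, none of the 2 settings of C give s7 = 0.
For example, with C=1:
s0 = AND(D, C) = AND(0, 1) = 0
s1 = OR(s0, C) = OR(0, 1) = 1
s2 = NOR(B, s1) = NOR(1, 1) = 0
s3 = NOR(A, s2) = NOR(1, 0) = 0
s4 = AND(s0, s3) = AND(0, 0) = 0
s5 = NOT(s4) = NOT 0 = 1
s6 = NOT(s5) = NOT 1 = 0
s7 = NOT(s6) = NOT 0 = 1
giving s7 = 1 ≠ 0.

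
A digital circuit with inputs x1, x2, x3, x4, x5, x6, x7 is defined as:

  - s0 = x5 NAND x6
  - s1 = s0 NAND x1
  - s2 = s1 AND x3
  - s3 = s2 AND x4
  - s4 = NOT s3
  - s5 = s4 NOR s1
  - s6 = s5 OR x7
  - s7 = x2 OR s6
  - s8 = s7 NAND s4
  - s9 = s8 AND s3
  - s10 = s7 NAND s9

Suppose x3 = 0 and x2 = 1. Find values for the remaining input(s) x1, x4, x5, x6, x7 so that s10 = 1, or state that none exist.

s10 = s7 NAND s9 must be 1, so at least one of s7, s9 is 0.
Check with x3 = 0 and x2 = 1 and x1=0, x4=1, x5=0, x6=1, x7=0:
s0 = x5 NAND x6 = 0 NAND 1 = 1
s1 = s0 NAND x1 = 1 NAND 0 = 1
s2 = s1 AND x3 = 1 AND 0 = 0
s3 = s2 AND x4 = 0 AND 1 = 0
s4 = NOT s3 = NOT 0 = 1
s5 = s4 NOR s1 = 1 NOR 1 = 0
s6 = s5 OR x7 = 0 OR 0 = 0
s7 = x2 OR s6 = 1 OR 0 = 1
s8 = s7 NAND s4 = 1 NAND 1 = 0
s9 = s8 AND s3 = 0 AND 0 = 0
s10 = s7 NAND s9 = 1 NAND 0 = 1
So s10 = 1.

x1=0, x4=1, x5=0, x6=1, x7=0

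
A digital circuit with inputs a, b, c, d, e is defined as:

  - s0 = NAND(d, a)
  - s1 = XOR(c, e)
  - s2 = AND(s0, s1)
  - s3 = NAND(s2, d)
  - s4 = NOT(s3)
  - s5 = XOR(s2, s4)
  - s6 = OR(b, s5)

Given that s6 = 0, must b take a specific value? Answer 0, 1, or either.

0

s6 = OR(b, s5) must be 0, so both b = 0 and s5 = 0.
s5 = XOR(s2, s4) must be 0, so s2 and s4 are equal.
Every assignment with s6 = 0 has b = 0; there are 12 such assignment(s).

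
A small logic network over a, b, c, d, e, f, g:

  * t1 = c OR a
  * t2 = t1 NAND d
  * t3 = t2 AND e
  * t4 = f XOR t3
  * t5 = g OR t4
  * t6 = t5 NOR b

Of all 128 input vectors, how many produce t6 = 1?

t6 = t5 NOR b must be 1, so both t5 = 0 and b = 0.
t5 = g OR t4 must be 0, so both g = 0 and t4 = 0.
t4 = f XOR t3 must be 0, so f and t3 are equal.
Enumerating the 128 input combinations, 16 give t6 = 1 and 112 give t6 = 0.

16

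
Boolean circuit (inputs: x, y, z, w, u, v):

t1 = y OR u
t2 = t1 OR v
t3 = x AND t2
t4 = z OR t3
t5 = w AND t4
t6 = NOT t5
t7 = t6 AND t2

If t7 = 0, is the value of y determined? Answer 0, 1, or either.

either

Both values of y occur among assignments with t7 = 0:
  y=0: x=0, y=0, z=0, w=0, u=0, v=0
  y=1: x=0, y=1, z=1, w=1, u=0, v=0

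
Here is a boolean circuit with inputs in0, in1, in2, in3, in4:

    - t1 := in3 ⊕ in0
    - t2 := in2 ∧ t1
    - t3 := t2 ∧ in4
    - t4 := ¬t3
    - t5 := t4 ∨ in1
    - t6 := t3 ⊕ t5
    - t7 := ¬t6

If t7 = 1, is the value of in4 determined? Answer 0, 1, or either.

1

t7 = ¬t6 must be 1, so t6 = 0.
t6 = t3 ⊕ t5 must be 0, so t3 and t5 are equal.
Every assignment with t7 = 1 has in4 = 1; there are 2 such assignment(s).
  in0=0, in1=1, in2=1, in3=1, in4=1
  in0=1, in1=1, in2=1, in3=0, in4=1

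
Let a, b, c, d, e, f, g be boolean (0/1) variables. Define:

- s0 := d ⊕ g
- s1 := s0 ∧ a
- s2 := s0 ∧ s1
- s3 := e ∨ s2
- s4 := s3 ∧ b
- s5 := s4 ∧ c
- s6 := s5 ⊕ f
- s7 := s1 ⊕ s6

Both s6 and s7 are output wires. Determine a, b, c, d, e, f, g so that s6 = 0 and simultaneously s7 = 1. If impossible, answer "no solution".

a=1, b=1, c=0, d=1, e=1, f=0, g=0

Check with a=1, b=1, c=0, d=1, e=1, f=0, g=0:
s0 = d ⊕ g = 1 ⊕ 0 = 1
s1 = s0 ∧ a = 1 ∧ 1 = 1
s2 = s0 ∧ s1 = 1 ∧ 1 = 1
s3 = e ∨ s2 = 1 ∨ 1 = 1
s4 = s3 ∧ b = 1 ∧ 1 = 1
s5 = s4 ∧ c = 1 ∧ 0 = 0
s6 = s5 ⊕ f = 0 ⊕ 0 = 0
s7 = s1 ⊕ s6 = 1 ⊕ 0 = 1
So s6 = 0 and s7 = 1.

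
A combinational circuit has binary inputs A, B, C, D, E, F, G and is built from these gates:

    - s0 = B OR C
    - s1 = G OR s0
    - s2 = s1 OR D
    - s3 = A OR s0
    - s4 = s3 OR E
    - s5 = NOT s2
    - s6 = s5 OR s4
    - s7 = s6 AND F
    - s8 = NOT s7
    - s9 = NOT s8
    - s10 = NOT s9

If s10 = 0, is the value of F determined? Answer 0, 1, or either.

1

s10 = NOT s9 must be 0, so s9 = 1.
s9 = NOT s8 must be 1, so s8 = 0.
Every assignment with s10 = 0 has F = 1; there are 61 such assignment(s).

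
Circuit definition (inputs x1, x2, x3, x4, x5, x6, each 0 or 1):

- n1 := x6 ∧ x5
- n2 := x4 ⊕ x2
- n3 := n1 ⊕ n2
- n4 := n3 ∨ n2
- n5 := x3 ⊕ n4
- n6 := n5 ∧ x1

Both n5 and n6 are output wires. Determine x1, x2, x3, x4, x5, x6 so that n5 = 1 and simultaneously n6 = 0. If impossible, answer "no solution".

Check with x1=0, x2=1, x3=0, x4=0, x5=0, x6=0:
n1 = x6 ∧ x5 = 0 ∧ 0 = 0
n2 = x4 ⊕ x2 = 0 ⊕ 1 = 1
n3 = n1 ⊕ n2 = 0 ⊕ 1 = 1
n4 = n3 ∨ n2 = 1 ∨ 1 = 1
n5 = x3 ⊕ n4 = 0 ⊕ 1 = 1
n6 = n5 ∧ x1 = 1 ∧ 0 = 0
So n5 = 1 and n6 = 0.

x1=0, x2=1, x3=0, x4=0, x5=0, x6=0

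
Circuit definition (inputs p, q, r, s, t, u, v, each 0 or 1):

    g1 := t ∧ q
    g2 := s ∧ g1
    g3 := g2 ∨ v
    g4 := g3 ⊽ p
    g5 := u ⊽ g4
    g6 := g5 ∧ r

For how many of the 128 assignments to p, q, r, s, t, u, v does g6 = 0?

g6 = g5 ∧ r must be 0, so at least one of g5, r is 0.
Enumerating the 128 input combinations, 103 give g6 = 0 and 25 give g6 = 1.

103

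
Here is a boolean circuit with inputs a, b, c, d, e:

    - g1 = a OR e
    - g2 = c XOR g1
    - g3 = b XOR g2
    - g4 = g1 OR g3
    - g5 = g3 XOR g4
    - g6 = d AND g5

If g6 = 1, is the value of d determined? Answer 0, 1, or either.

g6 = d AND g5 must be 1, so both d = 1 and g5 = 1.
g5 = g3 XOR g4 must be 1, so g3 and g4 differ.
Every assignment with g6 = 1 has d = 1; there are 6 such assignment(s).

1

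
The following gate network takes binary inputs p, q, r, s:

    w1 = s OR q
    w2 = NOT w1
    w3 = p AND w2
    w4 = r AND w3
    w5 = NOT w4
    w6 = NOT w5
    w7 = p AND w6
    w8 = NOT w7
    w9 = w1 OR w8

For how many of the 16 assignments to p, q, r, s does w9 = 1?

w9 = w1 OR w8 must be 1, so at least one of w1, w8 is 1.
Enumerating the 16 input combinations, 15 give w9 = 1 and 1 give w9 = 0.

15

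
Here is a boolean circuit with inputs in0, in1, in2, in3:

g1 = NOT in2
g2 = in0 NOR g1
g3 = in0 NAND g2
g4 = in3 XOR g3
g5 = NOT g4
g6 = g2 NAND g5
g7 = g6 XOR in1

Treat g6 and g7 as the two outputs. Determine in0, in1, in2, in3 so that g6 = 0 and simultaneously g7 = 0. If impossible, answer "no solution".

in0=0, in1=0, in2=1, in3=1

Check with in0=0, in1=0, in2=1, in3=1:
g1 = NOT in2 = NOT 1 = 0
g2 = in0 NOR g1 = 0 NOR 0 = 1
g3 = in0 NAND g2 = 0 NAND 1 = 1
g4 = in3 XOR g3 = 1 XOR 1 = 0
g5 = NOT g4 = NOT 0 = 1
g6 = g2 NAND g5 = 1 NAND 1 = 0
g7 = g6 XOR in1 = 0 XOR 0 = 0
So g6 = 0 and g7 = 0.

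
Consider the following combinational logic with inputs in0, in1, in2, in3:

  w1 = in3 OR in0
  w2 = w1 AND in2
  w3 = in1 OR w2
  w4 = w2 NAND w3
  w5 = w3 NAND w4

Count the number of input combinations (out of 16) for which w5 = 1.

w5 = w3 NAND w4 must be 1, so at least one of w3, w4 is 0.
Enumerating the 16 input combinations, 11 give w5 = 1 and 5 give w5 = 0.

11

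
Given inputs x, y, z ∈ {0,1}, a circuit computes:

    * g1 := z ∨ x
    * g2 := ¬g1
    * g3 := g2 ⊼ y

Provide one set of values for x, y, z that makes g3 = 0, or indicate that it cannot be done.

x=0 y=1 z=0

g3 = g2 ⊼ y must be 0, so both g2 = 1 and y = 1.
Check with x=0 y=1 z=0:
g1 = z ∨ x = 0 ∨ 0 = 0
g2 = ¬g1 = ¬0 = 1
g3 = g2 ⊼ y = 1 ⊼ 1 = 0
So g3 = 0 as required.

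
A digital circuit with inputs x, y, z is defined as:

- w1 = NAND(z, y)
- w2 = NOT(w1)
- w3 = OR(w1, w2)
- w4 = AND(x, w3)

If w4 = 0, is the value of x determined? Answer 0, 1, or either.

0

w4 = AND(x, w3) must be 0, so at least one of x, w3 is 0.
Every assignment with w4 = 0 has x = 0; there are 4 such assignment(s).
  x=0, y=0, z=0
  x=0, y=0, z=1
  x=0, y=1, z=0
  x=0, y=1, z=1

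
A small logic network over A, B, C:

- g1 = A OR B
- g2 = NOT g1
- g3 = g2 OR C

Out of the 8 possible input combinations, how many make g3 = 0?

3

g3 = g2 OR C must be 0, so both g2 = 0 and C = 0.
g2 = NOT g1 must be 0, so g1 = 1.
g1 = A OR B must be 1, so at least one of A, B is 1.
Satisfying assignments:
  A=0, B=1, C=0
  A=1, B=0, C=0
  A=1, B=1, C=0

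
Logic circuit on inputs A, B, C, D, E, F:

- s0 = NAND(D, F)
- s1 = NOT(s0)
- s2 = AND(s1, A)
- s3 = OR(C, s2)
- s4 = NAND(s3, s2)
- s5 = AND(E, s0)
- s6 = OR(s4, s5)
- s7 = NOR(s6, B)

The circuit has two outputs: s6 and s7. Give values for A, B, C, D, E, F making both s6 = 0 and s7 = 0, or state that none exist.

A=1, B=1, C=0, D=1, E=0, F=1

Check with A=1, B=1, C=0, D=1, E=0, F=1:
s0 = NAND(D, F) = NAND(1, 1) = 0
s1 = NOT(s0) = NOT 0 = 1
s2 = AND(s1, A) = AND(1, 1) = 1
s3 = OR(C, s2) = OR(0, 1) = 1
s4 = NAND(s3, s2) = NAND(1, 1) = 0
s5 = AND(E, s0) = AND(0, 0) = 0
s6 = OR(s4, s5) = OR(0, 0) = 0
s7 = NOR(s6, B) = NOR(0, 1) = 0
So s6 = 0 and s7 = 0.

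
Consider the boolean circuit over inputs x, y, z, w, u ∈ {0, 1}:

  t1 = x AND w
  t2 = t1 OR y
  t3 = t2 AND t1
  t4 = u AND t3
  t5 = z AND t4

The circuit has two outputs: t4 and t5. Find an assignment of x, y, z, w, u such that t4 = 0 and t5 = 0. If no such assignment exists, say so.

x=0 y=1 z=0 w=1 u=0

Check with x=0 y=1 z=0 w=1 u=0:
t1 = x AND w = 0 AND 1 = 0
t2 = t1 OR y = 0 OR 1 = 1
t3 = t2 AND t1 = 1 AND 0 = 0
t4 = u AND t3 = 0 AND 0 = 0
t5 = z AND t4 = 0 AND 0 = 0
So t4 = 0 and t5 = 0.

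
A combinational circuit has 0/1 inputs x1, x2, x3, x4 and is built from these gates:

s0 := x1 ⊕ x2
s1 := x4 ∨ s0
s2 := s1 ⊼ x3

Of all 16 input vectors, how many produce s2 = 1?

10

s2 = s1 ⊼ x3 must be 1, so at least one of s1, x3 is 0.
Enumerating the 16 input combinations, 10 give s2 = 1 and 6 give s2 = 0.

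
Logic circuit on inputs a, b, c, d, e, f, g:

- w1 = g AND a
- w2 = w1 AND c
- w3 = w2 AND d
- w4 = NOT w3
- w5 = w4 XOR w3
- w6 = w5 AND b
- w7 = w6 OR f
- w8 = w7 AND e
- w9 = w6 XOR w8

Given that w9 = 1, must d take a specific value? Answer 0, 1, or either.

Both values of d occur among assignments with w9 = 1:
  d=0: a=0, b=0, c=0, d=0, e=1, f=1, g=0
  d=1: a=0, b=0, c=0, d=1, e=1, f=1, g=0

either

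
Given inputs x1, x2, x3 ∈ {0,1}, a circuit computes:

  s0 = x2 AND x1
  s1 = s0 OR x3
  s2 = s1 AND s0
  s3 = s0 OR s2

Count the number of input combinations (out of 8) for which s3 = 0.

s3 = s0 OR s2 must be 0, so both s0 = 0 and s2 = 0.
s0 = x2 AND x1 must be 0, so at least one of x2, x1 is 0.
s2 = s1 AND s0 must be 0, so at least one of s1, s0 is 0.
Satisfying assignments:
  x1=0, x2=0, x3=0
  x1=0, x2=0, x3=1
  x1=0, x2=1, x3=0
  x1=0, x2=1, x3=1
  x1=1, x2=0, x3=0
  x1=1, x2=0, x3=1

6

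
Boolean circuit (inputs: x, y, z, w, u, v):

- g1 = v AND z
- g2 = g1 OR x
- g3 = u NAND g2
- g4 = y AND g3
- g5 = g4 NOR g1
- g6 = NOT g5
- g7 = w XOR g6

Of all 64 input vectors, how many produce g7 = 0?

g7 = w XOR g6 must be 0, so w and g6 are equal.
Enumerating the 64 input combinations, 32 give g7 = 0 and 32 give g7 = 1.

32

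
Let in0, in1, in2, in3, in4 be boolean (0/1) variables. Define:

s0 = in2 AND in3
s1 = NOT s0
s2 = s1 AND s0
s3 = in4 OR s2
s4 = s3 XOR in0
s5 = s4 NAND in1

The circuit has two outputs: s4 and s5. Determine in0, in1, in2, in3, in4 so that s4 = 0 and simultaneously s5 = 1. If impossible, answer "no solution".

Check with in0=1, in1=1, in2=1, in3=1, in4=1:
s0 = in2 AND in3 = 1 AND 1 = 1
s1 = NOT s0 = NOT 1 = 0
s2 = s1 AND s0 = 0 AND 1 = 0
s3 = in4 OR s2 = 1 OR 0 = 1
s4 = s3 XOR in0 = 1 XOR 1 = 0
s5 = s4 NAND in1 = 0 NAND 1 = 1
So s4 = 0 and s5 = 1.

in0=1, in1=1, in2=1, in3=1, in4=1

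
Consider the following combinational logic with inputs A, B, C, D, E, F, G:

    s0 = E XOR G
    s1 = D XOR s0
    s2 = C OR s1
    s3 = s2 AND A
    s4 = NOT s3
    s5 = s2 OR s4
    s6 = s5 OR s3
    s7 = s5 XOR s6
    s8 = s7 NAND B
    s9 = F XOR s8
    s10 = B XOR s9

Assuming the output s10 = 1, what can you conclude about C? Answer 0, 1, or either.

either

Both values of C occur among assignments with s10 = 1:
  C=0: A=0, B=0, C=0, D=0, E=0, F=0, G=0
  C=1: A=0, B=0, C=1, D=0, E=0, F=0, G=0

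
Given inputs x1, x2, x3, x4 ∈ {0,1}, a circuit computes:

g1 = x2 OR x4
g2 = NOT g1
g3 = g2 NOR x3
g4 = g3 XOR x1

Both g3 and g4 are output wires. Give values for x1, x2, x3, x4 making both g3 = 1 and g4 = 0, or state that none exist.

x1=1 x2=0 x3=0 x4=1

Check with x1=1 x2=0 x3=0 x4=1:
g1 = x2 OR x4 = 0 OR 1 = 1
g2 = NOT g1 = NOT 1 = 0
g3 = g2 NOR x3 = 0 NOR 0 = 1
g4 = g3 XOR x1 = 1 XOR 1 = 0
So g3 = 1 and g4 = 0.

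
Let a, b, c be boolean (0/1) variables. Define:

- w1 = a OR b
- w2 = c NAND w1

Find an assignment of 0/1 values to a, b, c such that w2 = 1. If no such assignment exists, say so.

w2 = c NAND w1 must be 1, so at least one of c, w1 is 0.
Check with a=0 b=1 c=0:
w1 = a OR b = 0 OR 1 = 1
w2 = c NAND w1 = 0 NAND 1 = 1
So w2 = 1 as required.

a=0 b=1 c=0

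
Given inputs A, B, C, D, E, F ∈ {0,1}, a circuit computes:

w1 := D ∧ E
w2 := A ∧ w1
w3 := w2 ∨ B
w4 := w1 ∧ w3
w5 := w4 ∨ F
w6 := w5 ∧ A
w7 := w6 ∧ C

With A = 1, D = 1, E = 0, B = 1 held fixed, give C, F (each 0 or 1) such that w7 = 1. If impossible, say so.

w7 = w6 ∧ C must be 1, so both w6 = 1 and C = 1.
Check with A = 1, D = 1, E = 0, B = 1 and C=1, F=1:
w1 = D ∧ E = 1 ∧ 0 = 0
w2 = A ∧ w1 = 1 ∧ 0 = 0
w3 = w2 ∨ B = 0 ∨ 1 = 1
w4 = w1 ∧ w3 = 0 ∧ 1 = 0
w5 = w4 ∨ F = 0 ∨ 1 = 1
w6 = w5 ∧ A = 1 ∧ 1 = 1
w7 = w6 ∧ C = 1 ∧ 1 = 1
So w7 = 1.

C=1 F=1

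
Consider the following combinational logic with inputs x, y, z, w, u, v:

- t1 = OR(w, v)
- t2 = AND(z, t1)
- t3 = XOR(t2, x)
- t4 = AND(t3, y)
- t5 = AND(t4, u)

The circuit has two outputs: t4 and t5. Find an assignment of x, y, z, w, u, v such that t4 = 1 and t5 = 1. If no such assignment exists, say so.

x=0, y=1, z=1, w=1, u=1, v=1

Check with x=0, y=1, z=1, w=1, u=1, v=1:
t1 = OR(w, v) = OR(1, 1) = 1
t2 = AND(z, t1) = AND(1, 1) = 1
t3 = XOR(t2, x) = XOR(1, 0) = 1
t4 = AND(t3, y) = AND(1, 1) = 1
t5 = AND(t4, u) = AND(1, 1) = 1
So t4 = 1 and t5 = 1.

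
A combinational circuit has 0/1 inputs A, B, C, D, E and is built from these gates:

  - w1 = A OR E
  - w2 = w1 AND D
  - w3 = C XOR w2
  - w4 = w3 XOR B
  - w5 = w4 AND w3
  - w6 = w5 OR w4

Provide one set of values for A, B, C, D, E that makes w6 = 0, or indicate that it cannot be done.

w6 = w5 OR w4 must be 0, so both w5 = 0 and w4 = 0.
Check with A=1, B=1, C=1, D=0, E=0:
w1 = A OR E = 1 OR 0 = 1
w2 = w1 AND D = 1 AND 0 = 0
w3 = C XOR w2 = 1 XOR 0 = 1
w4 = w3 XOR B = 1 XOR 1 = 0
w5 = w4 AND w3 = 0 AND 1 = 0
w6 = w5 OR w4 = 0 OR 0 = 0
So w6 = 0 as required.

A=1, B=1, C=1, D=0, E=0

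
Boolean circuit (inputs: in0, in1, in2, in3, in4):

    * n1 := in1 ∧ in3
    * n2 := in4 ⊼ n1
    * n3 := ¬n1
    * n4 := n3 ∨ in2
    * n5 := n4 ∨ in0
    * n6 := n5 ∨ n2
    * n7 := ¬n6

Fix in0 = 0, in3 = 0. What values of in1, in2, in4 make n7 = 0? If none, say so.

in1=0 in2=0 in4=0

n7 = ¬n6 must be 0, so n6 = 1.
n6 = n5 ∨ n2 must be 1, so at least one of n5, n2 is 1.
Check with in0 = 0, in3 = 0 and in1=0, in2=0, in4=0:
n1 = in1 ∧ in3 = 0 ∧ 0 = 0
n2 = in4 ⊼ n1 = 0 ⊼ 0 = 1
n3 = ¬n1 = ¬0 = 1
n4 = n3 ∨ in2 = 1 ∨ 0 = 1
n5 = n4 ∨ in0 = 1 ∨ 0 = 1
n6 = n5 ∨ n2 = 1 ∨ 1 = 1
n7 = ¬n6 = ¬1 = 0
So n7 = 0.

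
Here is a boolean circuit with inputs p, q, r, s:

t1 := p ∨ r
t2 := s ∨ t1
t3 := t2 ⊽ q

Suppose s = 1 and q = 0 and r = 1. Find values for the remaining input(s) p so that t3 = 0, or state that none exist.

Check with s = 1 and q = 0 and r = 1 and p=0:
t1 = p ∨ r = 0 ∨ 1 = 1
t2 = s ∨ t1 = 1 ∨ 1 = 1
t3 = t2 ⊽ q = 1 ⊽ 0 = 0
So t3 = 0.

p=0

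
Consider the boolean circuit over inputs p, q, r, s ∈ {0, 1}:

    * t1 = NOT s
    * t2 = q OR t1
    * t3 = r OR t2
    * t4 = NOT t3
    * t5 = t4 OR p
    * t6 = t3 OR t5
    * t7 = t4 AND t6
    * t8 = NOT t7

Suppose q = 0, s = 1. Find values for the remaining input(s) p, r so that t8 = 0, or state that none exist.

p=1, r=0

t8 = NOT t7 must be 0, so t7 = 1.
t7 = t4 AND t6 must be 1, so both t4 = 1 and t6 = 1.
Check with q = 0, s = 1 and p=1, r=0:
t1 = NOT s = NOT 1 = 0
t2 = q OR t1 = 0 OR 0 = 0
t3 = r OR t2 = 0 OR 0 = 0
t4 = NOT t3 = NOT 0 = 1
t5 = t4 OR p = 1 OR 1 = 1
t6 = t3 OR t5 = 0 OR 1 = 1
t7 = t4 AND t6 = 1 AND 1 = 1
t8 = NOT t7 = NOT 1 = 0
So t8 = 0.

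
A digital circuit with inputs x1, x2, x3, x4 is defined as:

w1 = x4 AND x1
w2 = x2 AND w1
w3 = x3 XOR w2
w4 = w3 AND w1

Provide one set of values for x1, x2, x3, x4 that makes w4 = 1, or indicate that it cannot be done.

Check with x1=1, x2=0, x3=1, x4=1:
w1 = x4 AND x1 = 1 AND 1 = 1
w2 = x2 AND w1 = 0 AND 1 = 0
w3 = x3 XOR w2 = 1 XOR 0 = 1
w4 = w3 AND w1 = 1 AND 1 = 1
So w4 = 1 as required.

x1=1, x2=0, x3=1, x4=1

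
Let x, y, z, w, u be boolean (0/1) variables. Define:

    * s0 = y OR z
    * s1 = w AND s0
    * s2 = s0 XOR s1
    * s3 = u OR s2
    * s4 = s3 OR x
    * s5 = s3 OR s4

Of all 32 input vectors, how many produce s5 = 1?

27

s5 = s3 OR s4 must be 1, so at least one of s3, s4 is 1.
Enumerating the 32 input combinations, 27 give s5 = 1 and 5 give s5 = 0.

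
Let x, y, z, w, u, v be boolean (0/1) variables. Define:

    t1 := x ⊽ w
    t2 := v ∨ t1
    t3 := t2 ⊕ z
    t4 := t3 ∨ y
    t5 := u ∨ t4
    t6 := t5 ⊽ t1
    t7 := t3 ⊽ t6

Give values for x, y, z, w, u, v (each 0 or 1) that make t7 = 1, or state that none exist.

t7 = t3 ⊽ t6 must be 1, so both t3 = 0 and t6 = 0.
t3 = t2 ⊕ z must be 0, so t2 and z are equal.
Check with x=0, y=0, z=1, w=0, u=1, v=0:
t1 = x ⊽ w = 0 ⊽ 0 = 1
t2 = v ∨ t1 = 0 ∨ 1 = 1
t3 = t2 ⊕ z = 1 ⊕ 1 = 0
t4 = t3 ∨ y = 0 ∨ 0 = 0
t5 = u ∨ t4 = 1 ∨ 0 = 1
t6 = t5 ⊽ t1 = 1 ⊽ 1 = 0
t7 = t3 ⊽ t6 = 0 ⊽ 0 = 1
So t7 = 1 as required.

x=0, y=0, z=1, w=0, u=1, v=0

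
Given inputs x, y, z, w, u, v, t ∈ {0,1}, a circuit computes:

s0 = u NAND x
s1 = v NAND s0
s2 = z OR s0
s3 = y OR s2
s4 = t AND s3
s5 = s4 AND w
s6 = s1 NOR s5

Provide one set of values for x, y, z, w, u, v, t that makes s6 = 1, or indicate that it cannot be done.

x=0, y=0, z=1, w=0, u=1, v=1, t=1

s6 = s1 NOR s5 must be 1, so both s1 = 0 and s5 = 0.
s1 = v NAND s0 must be 0, so both v = 1 and s0 = 1.
Check with x=0, y=0, z=1, w=0, u=1, v=1, t=1:
s0 = u NAND x = 1 NAND 0 = 1
s1 = v NAND s0 = 1 NAND 1 = 0
s2 = z OR s0 = 1 OR 1 = 1
s3 = y OR s2 = 0 OR 1 = 1
s4 = t AND s3 = 1 AND 1 = 1
s5 = s4 AND w = 1 AND 0 = 0
s6 = s1 NOR s5 = 0 NOR 0 = 1
So s6 = 1 as required.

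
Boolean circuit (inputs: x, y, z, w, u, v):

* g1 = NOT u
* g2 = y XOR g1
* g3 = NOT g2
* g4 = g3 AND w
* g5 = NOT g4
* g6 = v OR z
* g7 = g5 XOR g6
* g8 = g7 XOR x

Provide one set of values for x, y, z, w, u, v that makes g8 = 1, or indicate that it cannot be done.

x=0, y=1, z=1, w=1, u=0, v=1

g8 = g7 XOR x must be 1, so g7 and x differ.
Check with x=0, y=1, z=1, w=1, u=0, v=1:
g1 = NOT u = NOT 0 = 1
g2 = y XOR g1 = 1 XOR 1 = 0
g3 = NOT g2 = NOT 0 = 1
g4 = g3 AND w = 1 AND 1 = 1
g5 = NOT g4 = NOT 1 = 0
g6 = v OR z = 1 OR 1 = 1
g7 = g5 XOR g6 = 0 XOR 1 = 1
g8 = g7 XOR x = 1 XOR 0 = 1
So g8 = 1 as required.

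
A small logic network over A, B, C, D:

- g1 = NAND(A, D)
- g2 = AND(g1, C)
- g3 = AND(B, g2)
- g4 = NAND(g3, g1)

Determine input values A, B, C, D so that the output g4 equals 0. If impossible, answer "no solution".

A=0, B=1, C=1, D=0

g4 = NAND(g3, g1) must be 0, so both g3 = 1 and g1 = 1.
g3 = AND(B, g2) must be 1, so both B = 1 and g2 = 1.
g1 = NAND(A, D) must be 1, so at least one of A, D is 0.
Check with A=0, B=1, C=1, D=0:
g1 = NAND(A, D) = NAND(0, 0) = 1
g2 = AND(g1, C) = AND(1, 1) = 1
g3 = AND(B, g2) = AND(1, 1) = 1
g4 = NAND(g3, g1) = NAND(1, 1) = 0
So g4 = 0 as required.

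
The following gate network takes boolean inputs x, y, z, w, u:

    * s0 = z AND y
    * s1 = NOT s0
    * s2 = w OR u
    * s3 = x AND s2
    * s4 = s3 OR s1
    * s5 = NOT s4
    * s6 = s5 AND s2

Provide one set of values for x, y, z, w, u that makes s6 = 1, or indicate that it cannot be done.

x=0, y=1, z=1, w=1, u=0

s6 = s5 AND s2 must be 1, so both s5 = 1 and s2 = 1.
s5 = NOT s4 must be 1, so s4 = 0.
Check with x=0, y=1, z=1, w=1, u=0:
s0 = z AND y = 1 AND 1 = 1
s1 = NOT s0 = NOT 1 = 0
s2 = w OR u = 1 OR 0 = 1
s3 = x AND s2 = 0 AND 1 = 0
s4 = s3 OR s1 = 0 OR 0 = 0
s5 = NOT s4 = NOT 0 = 1
s6 = s5 AND s2 = 1 AND 1 = 1
So s6 = 1 as required.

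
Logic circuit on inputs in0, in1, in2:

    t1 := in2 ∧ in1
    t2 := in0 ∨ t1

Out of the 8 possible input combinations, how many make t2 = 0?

3

t2 = in0 ∨ t1 must be 0, so both in0 = 0 and t1 = 0.
t1 = in2 ∧ in1 must be 0, so at least one of in2, in1 is 0.
Satisfying assignments:
  in0=0, in1=0, in2=0
  in0=0, in1=0, in2=1
  in0=0, in1=1, in2=0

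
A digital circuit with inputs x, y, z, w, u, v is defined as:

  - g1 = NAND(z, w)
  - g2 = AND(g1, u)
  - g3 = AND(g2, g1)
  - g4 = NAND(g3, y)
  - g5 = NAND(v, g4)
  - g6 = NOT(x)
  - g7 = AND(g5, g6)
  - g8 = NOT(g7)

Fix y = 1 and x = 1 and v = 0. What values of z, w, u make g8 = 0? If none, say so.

no solution exists

With y = 1 and x = 1 and v = 0 fixed, none of the 8 settings of z, w, u give g8 = 0.
For example, with z=1, w=0, u=0:
g1 = NAND(z, w) = NAND(1, 0) = 1
g2 = AND(g1, u) = AND(1, 0) = 0
g3 = AND(g2, g1) = AND(0, 1) = 0
g4 = NAND(g3, y) = NAND(0, 1) = 1
g5 = NAND(v, g4) = NAND(0, 1) = 1
g6 = NOT(x) = NOT 1 = 0
g7 = AND(g5, g6) = AND(1, 0) = 0
g8 = NOT(g7) = NOT 0 = 1
giving g8 = 1 ≠ 0.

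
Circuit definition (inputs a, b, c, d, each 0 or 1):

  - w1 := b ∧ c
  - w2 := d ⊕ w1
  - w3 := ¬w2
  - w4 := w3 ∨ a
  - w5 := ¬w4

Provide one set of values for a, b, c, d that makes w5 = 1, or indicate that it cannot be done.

a=0, b=1, c=0, d=1

w5 = ¬w4 must be 1, so w4 = 0.
Check with a=0, b=1, c=0, d=1:
w1 = b ∧ c = 1 ∧ 0 = 0
w2 = d ⊕ w1 = 1 ⊕ 0 = 1
w3 = ¬w2 = ¬1 = 0
w4 = w3 ∨ a = 0 ∨ 0 = 0
w5 = ¬w4 = ¬0 = 1
So w5 = 1 as required.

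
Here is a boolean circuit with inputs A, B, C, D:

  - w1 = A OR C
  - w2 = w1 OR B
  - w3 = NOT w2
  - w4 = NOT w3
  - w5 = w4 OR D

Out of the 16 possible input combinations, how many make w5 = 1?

15

w5 = w4 OR D must be 1, so at least one of w4, D is 1.
Enumerating the 16 input combinations, 15 give w5 = 1 and 1 give w5 = 0.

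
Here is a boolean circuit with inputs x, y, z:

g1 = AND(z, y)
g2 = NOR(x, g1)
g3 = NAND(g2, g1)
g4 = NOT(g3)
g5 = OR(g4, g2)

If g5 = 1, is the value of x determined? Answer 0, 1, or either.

0

g5 = OR(g4, g2) must be 1, so at least one of g4, g2 is 1.
Every assignment with g5 = 1 has x = 0; there are 3 such assignment(s).
  x=0, y=0, z=0
  x=0, y=0, z=1
  x=0, y=1, z=0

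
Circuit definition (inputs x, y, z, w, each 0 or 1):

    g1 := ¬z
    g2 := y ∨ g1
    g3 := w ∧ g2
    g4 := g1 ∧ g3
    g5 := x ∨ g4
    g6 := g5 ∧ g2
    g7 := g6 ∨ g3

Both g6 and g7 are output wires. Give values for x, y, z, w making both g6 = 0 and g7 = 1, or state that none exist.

x=0, y=1, z=1, w=1

Check with x=0, y=1, z=1, w=1:
g1 = ¬z = ¬1 = 0
g2 = y ∨ g1 = 1 ∨ 0 = 1
g3 = w ∧ g2 = 1 ∧ 1 = 1
g4 = g1 ∧ g3 = 0 ∧ 1 = 0
g5 = x ∨ g4 = 0 ∨ 0 = 0
g6 = g5 ∧ g2 = 0 ∧ 1 = 0
g7 = g6 ∨ g3 = 0 ∨ 1 = 1
So g6 = 0 and g7 = 1.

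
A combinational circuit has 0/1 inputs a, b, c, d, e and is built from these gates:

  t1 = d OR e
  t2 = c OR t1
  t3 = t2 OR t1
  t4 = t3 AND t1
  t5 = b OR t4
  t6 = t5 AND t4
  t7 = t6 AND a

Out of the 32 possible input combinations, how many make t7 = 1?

t7 = t6 AND a must be 1, so both t6 = 1 and a = 1.
Enumerating the 32 input combinations, 12 give t7 = 1 and 20 give t7 = 0.

12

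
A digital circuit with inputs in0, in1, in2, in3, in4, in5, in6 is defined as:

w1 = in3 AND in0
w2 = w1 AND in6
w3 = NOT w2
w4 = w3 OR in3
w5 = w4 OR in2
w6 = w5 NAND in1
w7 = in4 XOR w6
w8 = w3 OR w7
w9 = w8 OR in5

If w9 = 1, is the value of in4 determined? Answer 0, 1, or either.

Both values of in4 occur among assignments with w9 = 1:
  in4=0: in0=0, in1=0, in2=0, in3=0, in4=0, in5=0, in6=0
  in4=1: in0=0, in1=0, in2=0, in3=0, in4=1, in5=0, in6=0

either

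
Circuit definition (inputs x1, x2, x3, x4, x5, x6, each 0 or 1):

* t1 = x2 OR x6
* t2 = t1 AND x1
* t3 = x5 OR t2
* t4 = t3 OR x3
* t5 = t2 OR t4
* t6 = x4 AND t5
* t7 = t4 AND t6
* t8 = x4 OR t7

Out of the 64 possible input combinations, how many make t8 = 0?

t8 = x4 OR t7 must be 0, so both x4 = 0 and t7 = 0.
t7 = t4 AND t6 must be 0, so at least one of t4, t6 is 0.
Enumerating the 64 input combinations, 32 give t8 = 0 and 32 give t8 = 1.

32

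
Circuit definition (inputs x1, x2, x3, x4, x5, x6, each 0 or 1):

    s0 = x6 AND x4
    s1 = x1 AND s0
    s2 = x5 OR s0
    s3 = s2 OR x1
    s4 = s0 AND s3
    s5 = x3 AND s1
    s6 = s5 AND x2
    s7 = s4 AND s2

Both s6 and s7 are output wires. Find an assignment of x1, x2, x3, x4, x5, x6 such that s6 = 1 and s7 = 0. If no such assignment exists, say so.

Across all 64 input combinations, none give both s6 = 1 and s7 = 0.

no solution exists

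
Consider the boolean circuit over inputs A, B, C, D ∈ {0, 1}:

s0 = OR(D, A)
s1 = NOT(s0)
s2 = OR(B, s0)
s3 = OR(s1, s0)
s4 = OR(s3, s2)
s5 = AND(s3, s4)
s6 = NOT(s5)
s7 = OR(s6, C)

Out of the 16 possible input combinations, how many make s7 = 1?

s7 = OR(s6, C) must be 1, so at least one of s6, C is 1.
Enumerating the 16 input combinations, 8 give s7 = 1 and 8 give s7 = 0.

8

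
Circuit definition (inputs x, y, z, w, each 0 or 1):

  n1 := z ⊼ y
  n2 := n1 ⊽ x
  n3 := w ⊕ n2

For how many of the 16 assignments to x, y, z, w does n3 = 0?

8

n3 = w ⊕ n2 must be 0, so w and n2 are equal.
Enumerating the 16 input combinations, 8 give n3 = 0 and 8 give n3 = 1.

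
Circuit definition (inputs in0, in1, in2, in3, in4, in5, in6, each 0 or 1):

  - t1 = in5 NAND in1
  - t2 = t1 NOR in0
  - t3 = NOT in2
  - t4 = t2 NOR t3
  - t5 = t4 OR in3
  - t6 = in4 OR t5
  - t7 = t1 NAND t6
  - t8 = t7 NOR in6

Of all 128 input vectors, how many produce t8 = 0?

t8 = t7 NOR in6 must be 0, so at least one of t7, in6 is 1.
Enumerating the 128 input combinations, 86 give t8 = 0 and 42 give t8 = 1.

86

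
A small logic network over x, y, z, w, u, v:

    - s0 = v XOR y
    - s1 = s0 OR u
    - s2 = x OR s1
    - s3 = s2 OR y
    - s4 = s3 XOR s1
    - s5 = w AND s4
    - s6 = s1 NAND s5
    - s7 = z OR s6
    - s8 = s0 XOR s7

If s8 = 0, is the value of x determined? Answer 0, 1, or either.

Both values of x occur among assignments with s8 = 0:
  x=0: x=0, y=0, z=0, w=0, u=0, v=1
  x=1: x=1, y=0, z=0, w=0, u=0, v=1

either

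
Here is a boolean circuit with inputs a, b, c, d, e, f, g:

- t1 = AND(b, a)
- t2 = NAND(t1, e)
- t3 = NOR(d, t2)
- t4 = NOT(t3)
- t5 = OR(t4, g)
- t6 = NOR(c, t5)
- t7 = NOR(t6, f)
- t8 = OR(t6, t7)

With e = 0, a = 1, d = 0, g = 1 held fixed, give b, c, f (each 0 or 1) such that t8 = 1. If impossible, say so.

t8 = OR(t6, t7) must be 1, so at least one of t6, t7 is 1.
Check with e = 0, a = 1, d = 0, g = 1 and b=0, c=1, f=0:
t1 = AND(b, a) = AND(0, 1) = 0
t2 = NAND(t1, e) = NAND(0, 0) = 1
t3 = NOR(d, t2) = NOR(0, 1) = 0
t4 = NOT(t3) = NOT 0 = 1
t5 = OR(t4, g) = OR(1, 1) = 1
t6 = NOR(c, t5) = NOR(1, 1) = 0
t7 = NOR(t6, f) = NOR(0, 0) = 1
t8 = OR(t6, t7) = OR(0, 1) = 1
So t8 = 1.

b=0, c=1, f=0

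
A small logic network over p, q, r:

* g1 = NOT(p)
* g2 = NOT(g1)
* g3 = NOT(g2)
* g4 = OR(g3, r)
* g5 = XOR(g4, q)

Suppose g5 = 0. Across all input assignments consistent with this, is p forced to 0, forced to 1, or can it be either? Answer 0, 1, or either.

either

Both values of p occur among assignments with g5 = 0:
  p=0: p=0, q=1, r=0
  p=1: p=1, q=0, r=0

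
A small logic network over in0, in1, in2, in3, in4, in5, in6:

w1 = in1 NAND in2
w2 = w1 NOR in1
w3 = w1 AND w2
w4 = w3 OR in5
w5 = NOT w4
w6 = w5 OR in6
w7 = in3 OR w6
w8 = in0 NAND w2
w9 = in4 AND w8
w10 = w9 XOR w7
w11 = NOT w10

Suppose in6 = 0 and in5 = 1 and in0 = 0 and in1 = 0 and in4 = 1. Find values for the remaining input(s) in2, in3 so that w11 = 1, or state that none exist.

in2=1 in3=1

w11 = NOT w10 must be 1, so w10 = 0.
w10 = w9 XOR w7 must be 0, so w9 and w7 are equal.
Check with in6 = 0 and in5 = 1 and in0 = 0 and in1 = 0 and in4 = 1 and in2=1, in3=1:
w1 = in1 NAND in2 = 0 NAND 1 = 1
w2 = w1 NOR in1 = 1 NOR 0 = 0
w3 = w1 AND w2 = 1 AND 0 = 0
w4 = w3 OR in5 = 0 OR 1 = 1
w5 = NOT w4 = NOT 1 = 0
w6 = w5 OR in6 = 0 OR 0 = 0
w7 = in3 OR w6 = 1 OR 0 = 1
w8 = in0 NAND w2 = 0 NAND 0 = 1
w9 = in4 AND w8 = 1 AND 1 = 1
w10 = w9 XOR w7 = 1 XOR 1 = 0
w11 = NOT w10 = NOT 0 = 1
So w11 = 1.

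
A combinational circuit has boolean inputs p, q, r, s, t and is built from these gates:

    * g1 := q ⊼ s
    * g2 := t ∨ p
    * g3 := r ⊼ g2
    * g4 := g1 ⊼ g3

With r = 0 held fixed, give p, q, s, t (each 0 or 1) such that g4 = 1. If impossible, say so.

p=0, q=1, s=1, t=1

g4 = g1 ⊼ g3 must be 1, so at least one of g1, g3 is 0.
Check with r = 0 and p=0, q=1, s=1, t=1:
g1 = q ⊼ s = 1 ⊼ 1 = 0
g2 = t ∨ p = 1 ∨ 0 = 1
g3 = r ⊼ g2 = 0 ⊼ 1 = 1
g4 = g1 ⊼ g3 = 0 ⊼ 1 = 1
So g4 = 1.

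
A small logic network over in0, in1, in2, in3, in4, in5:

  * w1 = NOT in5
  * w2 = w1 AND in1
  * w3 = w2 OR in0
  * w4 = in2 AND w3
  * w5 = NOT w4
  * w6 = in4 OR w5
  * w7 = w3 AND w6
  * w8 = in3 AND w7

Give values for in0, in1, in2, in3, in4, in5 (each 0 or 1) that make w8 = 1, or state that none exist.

in0=0, in1=1, in2=0, in3=1, in4=1, in5=0

Check with in0=0, in1=1, in2=0, in3=1, in4=1, in5=0:
w1 = NOT in5 = NOT 0 = 1
w2 = w1 AND in1 = 1 AND 1 = 1
w3 = w2 OR in0 = 1 OR 0 = 1
w4 = in2 AND w3 = 0 AND 1 = 0
w5 = NOT w4 = NOT 0 = 1
w6 = in4 OR w5 = 1 OR 1 = 1
w7 = w3 AND w6 = 1 AND 1 = 1
w8 = in3 AND w7 = 1 AND 1 = 1
So w8 = 1 as required.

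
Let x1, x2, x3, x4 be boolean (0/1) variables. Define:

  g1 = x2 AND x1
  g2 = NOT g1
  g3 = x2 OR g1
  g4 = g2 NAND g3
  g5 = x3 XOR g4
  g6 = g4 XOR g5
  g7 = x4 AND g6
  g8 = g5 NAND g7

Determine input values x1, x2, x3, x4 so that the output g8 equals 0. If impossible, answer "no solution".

x1=0, x2=1, x3=1, x4=1

g8 = g5 NAND g7 must be 0, so both g5 = 1 and g7 = 1.
g5 = x3 XOR g4 must be 1, so x3 and g4 differ.
Check with x1=0, x2=1, x3=1, x4=1:
g1 = x2 AND x1 = 1 AND 0 = 0
g2 = NOT g1 = NOT 0 = 1
g3 = x2 OR g1 = 1 OR 0 = 1
g4 = g2 NAND g3 = 1 NAND 1 = 0
g5 = x3 XOR g4 = 1 XOR 0 = 1
g6 = g4 XOR g5 = 0 XOR 1 = 1
g7 = x4 AND g6 = 1 AND 1 = 1
g8 = g5 NAND g7 = 1 NAND 1 = 0
So g8 = 0 as required.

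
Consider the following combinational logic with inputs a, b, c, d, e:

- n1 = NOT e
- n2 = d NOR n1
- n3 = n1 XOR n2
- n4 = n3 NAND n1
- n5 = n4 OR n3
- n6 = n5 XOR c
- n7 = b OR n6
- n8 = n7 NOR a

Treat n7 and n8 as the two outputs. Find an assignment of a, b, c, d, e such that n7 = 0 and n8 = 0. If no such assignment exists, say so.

Check with a=1, b=0, c=1, d=1, e=0:
n1 = NOT e = NOT 0 = 1
n2 = d NOR n1 = 1 NOR 1 = 0
n3 = n1 XOR n2 = 1 XOR 0 = 1
n4 = n3 NAND n1 = 1 NAND 1 = 0
n5 = n4 OR n3 = 0 OR 1 = 1
n6 = n5 XOR c = 1 XOR 1 = 0
n7 = b OR n6 = 0 OR 0 = 0
n8 = n7 NOR a = 0 NOR 1 = 0
So n7 = 0 and n8 = 0.

a=1, b=0, c=1, d=1, e=0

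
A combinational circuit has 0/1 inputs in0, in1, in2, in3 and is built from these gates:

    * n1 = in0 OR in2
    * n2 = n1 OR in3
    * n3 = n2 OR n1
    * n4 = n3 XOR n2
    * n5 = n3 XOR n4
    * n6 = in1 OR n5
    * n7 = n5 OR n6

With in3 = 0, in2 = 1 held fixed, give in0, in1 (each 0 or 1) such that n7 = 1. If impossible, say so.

in0=0 in1=1

n7 = n5 OR n6 must be 1, so at least one of n5, n6 is 1.
Check with in3 = 0, in2 = 1 and in0=0, in1=1:
n1 = in0 OR in2 = 0 OR 1 = 1
n2 = n1 OR in3 = 1 OR 0 = 1
n3 = n2 OR n1 = 1 OR 1 = 1
n4 = n3 XOR n2 = 1 XOR 1 = 0
n5 = n3 XOR n4 = 1 XOR 0 = 1
n6 = in1 OR n5 = 1 OR 1 = 1
n7 = n5 OR n6 = 1 OR 1 = 1
So n7 = 1.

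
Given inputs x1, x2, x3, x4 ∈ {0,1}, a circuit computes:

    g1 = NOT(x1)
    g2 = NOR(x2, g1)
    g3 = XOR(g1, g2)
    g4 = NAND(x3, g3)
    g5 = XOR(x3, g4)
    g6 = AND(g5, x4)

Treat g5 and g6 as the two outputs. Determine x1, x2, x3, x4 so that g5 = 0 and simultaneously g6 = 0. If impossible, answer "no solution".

x1=1, x2=1, x3=1, x4=1

Check with x1=1, x2=1, x3=1, x4=1:
g1 = NOT(x1) = NOT 1 = 0
g2 = NOR(x2, g1) = NOR(1, 0) = 0
g3 = XOR(g1, g2) = XOR(0, 0) = 0
g4 = NAND(x3, g3) = NAND(1, 0) = 1
g5 = XOR(x3, g4) = XOR(1, 1) = 0
g6 = AND(g5, x4) = AND(0, 1) = 0
So g5 = 0 and g6 = 0.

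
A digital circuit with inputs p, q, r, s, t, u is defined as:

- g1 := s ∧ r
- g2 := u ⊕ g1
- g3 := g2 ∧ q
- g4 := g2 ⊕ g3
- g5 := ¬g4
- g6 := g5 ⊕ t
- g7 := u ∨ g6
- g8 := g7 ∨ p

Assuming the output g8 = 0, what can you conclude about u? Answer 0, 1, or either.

g8 = g7 ∨ p must be 0, so both g7 = 0 and p = 0.
g7 = u ∨ g6 must be 0, so both u = 0 and g6 = 0.
Every assignment with g8 = 0 has u = 0; there are 8 such assignment(s).

0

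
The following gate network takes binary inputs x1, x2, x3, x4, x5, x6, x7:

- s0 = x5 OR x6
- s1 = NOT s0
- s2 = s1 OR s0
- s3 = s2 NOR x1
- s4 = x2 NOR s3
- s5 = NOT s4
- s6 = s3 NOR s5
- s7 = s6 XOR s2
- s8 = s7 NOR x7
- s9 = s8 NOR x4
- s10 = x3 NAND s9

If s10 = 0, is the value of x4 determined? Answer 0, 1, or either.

s10 = x3 NAND s9 must be 0, so both x3 = 1 and s9 = 1.
Every assignment with s10 = 0 has x4 = 0; there are 24 such assignment(s).

0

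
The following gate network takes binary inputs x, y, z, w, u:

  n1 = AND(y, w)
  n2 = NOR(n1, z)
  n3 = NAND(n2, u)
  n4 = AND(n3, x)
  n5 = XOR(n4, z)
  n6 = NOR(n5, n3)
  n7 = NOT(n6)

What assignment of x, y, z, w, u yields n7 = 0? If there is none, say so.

x=0, y=1, z=0, w=0, u=1

n7 = NOT(n6) must be 0, so n6 = 1.
n6 = NOR(n5, n3) must be 1, so both n5 = 0 and n3 = 0.
Check with x=0, y=1, z=0, w=0, u=1:
n1 = AND(y, w) = AND(1, 0) = 0
n2 = NOR(n1, z) = NOR(0, 0) = 1
n3 = NAND(n2, u) = NAND(1, 1) = 0
n4 = AND(n3, x) = AND(0, 0) = 0
n5 = XOR(n4, z) = XOR(0, 0) = 0
n6 = NOR(n5, n3) = NOR(0, 0) = 1
n7 = NOT(n6) = NOT 1 = 0
So n7 = 0 as required.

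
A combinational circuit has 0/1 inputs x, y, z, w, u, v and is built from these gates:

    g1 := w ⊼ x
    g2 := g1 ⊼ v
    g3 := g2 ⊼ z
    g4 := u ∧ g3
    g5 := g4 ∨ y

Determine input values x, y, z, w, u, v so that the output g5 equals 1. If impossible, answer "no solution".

x=0, y=1, z=1, w=1, u=0, v=1

g5 = g4 ∨ y must be 1, so at least one of g4, y is 1.
Check with x=0, y=1, z=1, w=1, u=0, v=1:
g1 = w ⊼ x = 1 ⊼ 0 = 1
g2 = g1 ⊼ v = 1 ⊼ 1 = 0
g3 = g2 ⊼ z = 0 ⊼ 1 = 1
g4 = u ∧ g3 = 0 ∧ 1 = 0
g5 = g4 ∨ y = 0 ∨ 1 = 1
So g5 = 1 as required.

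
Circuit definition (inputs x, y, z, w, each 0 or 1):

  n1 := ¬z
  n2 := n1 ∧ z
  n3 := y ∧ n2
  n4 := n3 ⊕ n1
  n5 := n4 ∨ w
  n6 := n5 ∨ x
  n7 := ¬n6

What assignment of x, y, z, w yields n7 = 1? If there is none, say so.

x=0, y=0, z=1, w=0

n7 = ¬n6 must be 1, so n6 = 0.
n6 = n5 ∨ x must be 0, so both n5 = 0 and x = 0.
Check with x=0, y=0, z=1, w=0:
n1 = ¬z = ¬1 = 0
n2 = n1 ∧ z = 0 ∧ 1 = 0
n3 = y ∧ n2 = 0 ∧ 0 = 0
n4 = n3 ⊕ n1 = 0 ⊕ 0 = 0
n5 = n4 ∨ w = 0 ∨ 0 = 0
n6 = n5 ∨ x = 0 ∨ 0 = 0
n7 = ¬n6 = ¬0 = 1
So n7 = 1 as required.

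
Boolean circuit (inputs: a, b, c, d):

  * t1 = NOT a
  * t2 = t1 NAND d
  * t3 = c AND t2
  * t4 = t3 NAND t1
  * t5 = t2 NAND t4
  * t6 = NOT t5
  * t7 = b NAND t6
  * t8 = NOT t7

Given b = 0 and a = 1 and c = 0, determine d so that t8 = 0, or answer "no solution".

d=1

t8 = NOT t7 must be 0, so t7 = 1.
t7 = b NAND t6 must be 1, so at least one of b, t6 is 0.
Check with b = 0 and a = 1 and c = 0 and d=1:
t1 = NOT a = NOT 1 = 0
t2 = t1 NAND d = 0 NAND 1 = 1
t3 = c AND t2 = 0 AND 1 = 0
t4 = t3 NAND t1 = 0 NAND 0 = 1
t5 = t2 NAND t4 = 1 NAND 1 = 0
t6 = NOT t5 = NOT 0 = 1
t7 = b NAND t6 = 0 NAND 1 = 1
t8 = NOT t7 = NOT 1 = 0
So t8 = 0.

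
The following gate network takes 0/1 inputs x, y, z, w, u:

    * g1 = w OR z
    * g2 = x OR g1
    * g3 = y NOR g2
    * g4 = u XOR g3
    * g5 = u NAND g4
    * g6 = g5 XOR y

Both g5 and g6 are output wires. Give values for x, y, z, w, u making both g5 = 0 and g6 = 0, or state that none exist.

x=1, y=0, z=1, w=1, u=1

Check with x=1, y=0, z=1, w=1, u=1:
g1 = w OR z = 1 OR 1 = 1
g2 = x OR g1 = 1 OR 1 = 1
g3 = y NOR g2 = 0 NOR 1 = 0
g4 = u XOR g3 = 1 XOR 0 = 1
g5 = u NAND g4 = 1 NAND 1 = 0
g6 = g5 XOR y = 0 XOR 0 = 0
So g5 = 0 and g6 = 0.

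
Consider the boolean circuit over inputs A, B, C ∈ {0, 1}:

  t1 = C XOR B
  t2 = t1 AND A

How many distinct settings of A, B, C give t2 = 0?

t2 = t1 AND A must be 0, so at least one of t1, A is 0.
Satisfying assignments:
  A=0, B=0, C=0
  A=0, B=0, C=1
  A=0, B=1, C=0
  A=0, B=1, C=1
  A=1, B=0, C=0
  A=1, B=1, C=1

6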